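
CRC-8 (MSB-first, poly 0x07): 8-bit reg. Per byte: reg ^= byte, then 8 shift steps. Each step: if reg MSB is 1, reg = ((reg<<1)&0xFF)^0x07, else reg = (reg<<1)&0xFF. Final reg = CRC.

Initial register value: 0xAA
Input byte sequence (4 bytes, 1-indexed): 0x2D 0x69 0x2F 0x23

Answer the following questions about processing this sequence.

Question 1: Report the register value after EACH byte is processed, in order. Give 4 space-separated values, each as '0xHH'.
0x9C 0xC5 0x98 0x28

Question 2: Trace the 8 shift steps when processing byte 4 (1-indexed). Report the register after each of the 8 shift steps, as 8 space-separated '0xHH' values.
Answer: 0x71 0xE2 0xC3 0x81 0x05 0x0A 0x14 0x28

Derivation:
After byte 1 (0x2D): reg=0x9C
After byte 2 (0x69): reg=0xC5
After byte 3 (0x2F): reg=0x98
Register before byte 4: 0x98
After XOR with byte 0x23: 0xBB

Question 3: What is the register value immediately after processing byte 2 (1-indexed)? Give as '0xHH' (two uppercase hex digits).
After byte 1 (0x2D): reg=0x9C
After byte 2 (0x69): reg=0xC5

Answer: 0xC5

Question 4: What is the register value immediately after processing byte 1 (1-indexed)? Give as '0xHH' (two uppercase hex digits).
After byte 1 (0x2D): reg=0x9C

Answer: 0x9C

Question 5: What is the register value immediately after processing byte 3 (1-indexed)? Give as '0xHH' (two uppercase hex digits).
Answer: 0x98

Derivation:
After byte 1 (0x2D): reg=0x9C
After byte 2 (0x69): reg=0xC5
After byte 3 (0x2F): reg=0x98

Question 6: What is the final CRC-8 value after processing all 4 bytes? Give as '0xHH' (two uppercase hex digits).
After byte 1 (0x2D): reg=0x9C
After byte 2 (0x69): reg=0xC5
After byte 3 (0x2F): reg=0x98
After byte 4 (0x23): reg=0x28

Answer: 0x28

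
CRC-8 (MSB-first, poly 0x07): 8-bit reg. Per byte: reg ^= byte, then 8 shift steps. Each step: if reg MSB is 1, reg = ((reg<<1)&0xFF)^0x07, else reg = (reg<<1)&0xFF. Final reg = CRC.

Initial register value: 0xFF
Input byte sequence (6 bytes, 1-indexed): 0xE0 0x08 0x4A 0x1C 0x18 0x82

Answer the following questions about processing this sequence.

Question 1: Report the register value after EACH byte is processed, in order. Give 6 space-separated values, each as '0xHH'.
0x5D 0xAC 0xBC 0x69 0x50 0x30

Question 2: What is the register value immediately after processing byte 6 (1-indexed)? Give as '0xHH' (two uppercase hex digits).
Answer: 0x30

Derivation:
After byte 1 (0xE0): reg=0x5D
After byte 2 (0x08): reg=0xAC
After byte 3 (0x4A): reg=0xBC
After byte 4 (0x1C): reg=0x69
After byte 5 (0x18): reg=0x50
After byte 6 (0x82): reg=0x30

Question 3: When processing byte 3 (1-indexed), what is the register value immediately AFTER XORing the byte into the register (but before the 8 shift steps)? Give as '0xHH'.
Answer: 0xE6

Derivation:
Register before byte 3: 0xAC
Byte 3: 0x4A
0xAC XOR 0x4A = 0xE6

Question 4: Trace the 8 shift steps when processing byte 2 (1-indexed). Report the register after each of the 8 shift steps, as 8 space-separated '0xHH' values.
After byte 1 (0xE0): reg=0x5D
Register before byte 2: 0x5D
After XOR with byte 0x08: 0x55

Answer: 0xAA 0x53 0xA6 0x4B 0x96 0x2B 0x56 0xAC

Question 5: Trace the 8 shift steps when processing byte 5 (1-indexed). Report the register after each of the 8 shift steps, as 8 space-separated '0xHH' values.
Answer: 0xE2 0xC3 0x81 0x05 0x0A 0x14 0x28 0x50

Derivation:
After byte 1 (0xE0): reg=0x5D
After byte 2 (0x08): reg=0xAC
After byte 3 (0x4A): reg=0xBC
After byte 4 (0x1C): reg=0x69
Register before byte 5: 0x69
After XOR with byte 0x18: 0x71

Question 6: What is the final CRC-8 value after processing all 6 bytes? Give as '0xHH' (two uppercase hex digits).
Answer: 0x30

Derivation:
After byte 1 (0xE0): reg=0x5D
After byte 2 (0x08): reg=0xAC
After byte 3 (0x4A): reg=0xBC
After byte 4 (0x1C): reg=0x69
After byte 5 (0x18): reg=0x50
After byte 6 (0x82): reg=0x30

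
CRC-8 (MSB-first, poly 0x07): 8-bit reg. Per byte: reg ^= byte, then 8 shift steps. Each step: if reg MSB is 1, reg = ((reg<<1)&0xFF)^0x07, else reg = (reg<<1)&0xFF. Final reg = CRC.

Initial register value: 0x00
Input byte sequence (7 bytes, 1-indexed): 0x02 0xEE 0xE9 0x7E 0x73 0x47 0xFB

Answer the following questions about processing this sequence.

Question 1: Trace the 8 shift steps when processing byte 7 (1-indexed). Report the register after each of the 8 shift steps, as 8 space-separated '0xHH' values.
After byte 1 (0x02): reg=0x0E
After byte 2 (0xEE): reg=0xAE
After byte 3 (0xE9): reg=0xD2
After byte 4 (0x7E): reg=0x4D
After byte 5 (0x73): reg=0xBA
After byte 6 (0x47): reg=0xFD
Register before byte 7: 0xFD
After XOR with byte 0xFB: 0x06

Answer: 0x0C 0x18 0x30 0x60 0xC0 0x87 0x09 0x12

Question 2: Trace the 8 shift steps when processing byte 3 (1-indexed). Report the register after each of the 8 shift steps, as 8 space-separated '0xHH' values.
After byte 1 (0x02): reg=0x0E
After byte 2 (0xEE): reg=0xAE
Register before byte 3: 0xAE
After XOR with byte 0xE9: 0x47

Answer: 0x8E 0x1B 0x36 0x6C 0xD8 0xB7 0x69 0xD2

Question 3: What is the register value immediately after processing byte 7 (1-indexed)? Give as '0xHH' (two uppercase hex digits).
After byte 1 (0x02): reg=0x0E
After byte 2 (0xEE): reg=0xAE
After byte 3 (0xE9): reg=0xD2
After byte 4 (0x7E): reg=0x4D
After byte 5 (0x73): reg=0xBA
After byte 6 (0x47): reg=0xFD
After byte 7 (0xFB): reg=0x12

Answer: 0x12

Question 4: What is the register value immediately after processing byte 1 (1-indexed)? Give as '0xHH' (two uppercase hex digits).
After byte 1 (0x02): reg=0x0E

Answer: 0x0E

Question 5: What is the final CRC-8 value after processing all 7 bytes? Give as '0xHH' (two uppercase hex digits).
After byte 1 (0x02): reg=0x0E
After byte 2 (0xEE): reg=0xAE
After byte 3 (0xE9): reg=0xD2
After byte 4 (0x7E): reg=0x4D
After byte 5 (0x73): reg=0xBA
After byte 6 (0x47): reg=0xFD
After byte 7 (0xFB): reg=0x12

Answer: 0x12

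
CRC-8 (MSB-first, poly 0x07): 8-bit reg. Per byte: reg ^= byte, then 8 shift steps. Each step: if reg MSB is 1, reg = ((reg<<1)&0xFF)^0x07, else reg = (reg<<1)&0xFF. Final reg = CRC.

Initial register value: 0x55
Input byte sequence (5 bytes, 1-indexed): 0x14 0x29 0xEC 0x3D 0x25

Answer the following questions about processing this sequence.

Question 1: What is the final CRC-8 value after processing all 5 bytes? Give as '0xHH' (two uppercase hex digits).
Answer: 0x1D

Derivation:
After byte 1 (0x14): reg=0xC0
After byte 2 (0x29): reg=0x91
After byte 3 (0xEC): reg=0x74
After byte 4 (0x3D): reg=0xF8
After byte 5 (0x25): reg=0x1D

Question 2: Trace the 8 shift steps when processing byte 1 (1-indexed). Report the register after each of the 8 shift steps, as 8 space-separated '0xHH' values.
Answer: 0x82 0x03 0x06 0x0C 0x18 0x30 0x60 0xC0

Derivation:
Register before byte 1: 0x55
After XOR with byte 0x14: 0x41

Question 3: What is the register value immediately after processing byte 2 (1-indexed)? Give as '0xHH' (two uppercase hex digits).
Answer: 0x91

Derivation:
After byte 1 (0x14): reg=0xC0
After byte 2 (0x29): reg=0x91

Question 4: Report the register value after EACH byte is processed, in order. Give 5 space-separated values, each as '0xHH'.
0xC0 0x91 0x74 0xF8 0x1D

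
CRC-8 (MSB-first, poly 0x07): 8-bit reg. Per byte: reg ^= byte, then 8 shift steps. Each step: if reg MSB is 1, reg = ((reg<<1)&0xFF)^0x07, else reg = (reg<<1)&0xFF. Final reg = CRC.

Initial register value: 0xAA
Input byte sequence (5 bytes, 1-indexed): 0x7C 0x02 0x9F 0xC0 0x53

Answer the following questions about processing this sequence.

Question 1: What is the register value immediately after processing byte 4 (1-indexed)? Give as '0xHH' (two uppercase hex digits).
Answer: 0x03

Derivation:
After byte 1 (0x7C): reg=0x2C
After byte 2 (0x02): reg=0xCA
After byte 3 (0x9F): reg=0xAC
After byte 4 (0xC0): reg=0x03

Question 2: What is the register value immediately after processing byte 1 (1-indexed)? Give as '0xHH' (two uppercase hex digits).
After byte 1 (0x7C): reg=0x2C

Answer: 0x2C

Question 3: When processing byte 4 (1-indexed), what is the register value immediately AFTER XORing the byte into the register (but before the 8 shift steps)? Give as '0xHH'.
Answer: 0x6C

Derivation:
Register before byte 4: 0xAC
Byte 4: 0xC0
0xAC XOR 0xC0 = 0x6C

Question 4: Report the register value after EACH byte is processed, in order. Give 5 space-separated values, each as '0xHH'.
0x2C 0xCA 0xAC 0x03 0xB7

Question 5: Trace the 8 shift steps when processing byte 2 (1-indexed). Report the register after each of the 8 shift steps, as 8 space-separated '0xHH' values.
Answer: 0x5C 0xB8 0x77 0xEE 0xDB 0xB1 0x65 0xCA

Derivation:
After byte 1 (0x7C): reg=0x2C
Register before byte 2: 0x2C
After XOR with byte 0x02: 0x2E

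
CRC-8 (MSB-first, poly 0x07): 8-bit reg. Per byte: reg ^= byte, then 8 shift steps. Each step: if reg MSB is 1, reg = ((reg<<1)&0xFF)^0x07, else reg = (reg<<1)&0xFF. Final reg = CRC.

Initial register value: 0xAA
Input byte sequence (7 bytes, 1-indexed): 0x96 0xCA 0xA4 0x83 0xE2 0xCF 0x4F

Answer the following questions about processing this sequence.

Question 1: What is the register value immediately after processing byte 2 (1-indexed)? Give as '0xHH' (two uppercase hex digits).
Answer: 0x7D

Derivation:
After byte 1 (0x96): reg=0xB4
After byte 2 (0xCA): reg=0x7D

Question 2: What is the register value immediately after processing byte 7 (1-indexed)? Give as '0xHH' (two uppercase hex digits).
Answer: 0xC1

Derivation:
After byte 1 (0x96): reg=0xB4
After byte 2 (0xCA): reg=0x7D
After byte 3 (0xA4): reg=0x01
After byte 4 (0x83): reg=0x87
After byte 5 (0xE2): reg=0x3C
After byte 6 (0xCF): reg=0xD7
After byte 7 (0x4F): reg=0xC1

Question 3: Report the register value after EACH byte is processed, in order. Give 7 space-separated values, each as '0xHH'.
0xB4 0x7D 0x01 0x87 0x3C 0xD7 0xC1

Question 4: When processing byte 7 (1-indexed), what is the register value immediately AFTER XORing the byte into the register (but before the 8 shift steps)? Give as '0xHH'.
Register before byte 7: 0xD7
Byte 7: 0x4F
0xD7 XOR 0x4F = 0x98

Answer: 0x98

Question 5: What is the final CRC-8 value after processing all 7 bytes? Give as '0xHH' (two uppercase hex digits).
After byte 1 (0x96): reg=0xB4
After byte 2 (0xCA): reg=0x7D
After byte 3 (0xA4): reg=0x01
After byte 4 (0x83): reg=0x87
After byte 5 (0xE2): reg=0x3C
After byte 6 (0xCF): reg=0xD7
After byte 7 (0x4F): reg=0xC1

Answer: 0xC1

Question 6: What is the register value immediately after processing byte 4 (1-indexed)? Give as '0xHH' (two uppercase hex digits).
Answer: 0x87

Derivation:
After byte 1 (0x96): reg=0xB4
After byte 2 (0xCA): reg=0x7D
After byte 3 (0xA4): reg=0x01
After byte 4 (0x83): reg=0x87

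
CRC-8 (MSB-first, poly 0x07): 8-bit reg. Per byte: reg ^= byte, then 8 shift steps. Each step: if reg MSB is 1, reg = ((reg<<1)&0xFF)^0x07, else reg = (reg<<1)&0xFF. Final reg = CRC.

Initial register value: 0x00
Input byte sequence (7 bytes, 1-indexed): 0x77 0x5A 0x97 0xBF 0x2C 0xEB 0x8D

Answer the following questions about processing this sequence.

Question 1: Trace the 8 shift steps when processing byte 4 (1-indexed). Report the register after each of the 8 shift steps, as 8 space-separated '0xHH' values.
Answer: 0x5F 0xBE 0x7B 0xF6 0xEB 0xD1 0xA5 0x4D

Derivation:
After byte 1 (0x77): reg=0x42
After byte 2 (0x5A): reg=0x48
After byte 3 (0x97): reg=0x13
Register before byte 4: 0x13
After XOR with byte 0xBF: 0xAC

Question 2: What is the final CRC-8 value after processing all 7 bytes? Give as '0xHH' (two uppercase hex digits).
After byte 1 (0x77): reg=0x42
After byte 2 (0x5A): reg=0x48
After byte 3 (0x97): reg=0x13
After byte 4 (0xBF): reg=0x4D
After byte 5 (0x2C): reg=0x20
After byte 6 (0xEB): reg=0x7F
After byte 7 (0x8D): reg=0xD0

Answer: 0xD0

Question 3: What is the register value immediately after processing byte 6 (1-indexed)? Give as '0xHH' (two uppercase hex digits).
Answer: 0x7F

Derivation:
After byte 1 (0x77): reg=0x42
After byte 2 (0x5A): reg=0x48
After byte 3 (0x97): reg=0x13
After byte 4 (0xBF): reg=0x4D
After byte 5 (0x2C): reg=0x20
After byte 6 (0xEB): reg=0x7F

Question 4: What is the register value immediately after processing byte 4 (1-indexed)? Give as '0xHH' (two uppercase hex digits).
Answer: 0x4D

Derivation:
After byte 1 (0x77): reg=0x42
After byte 2 (0x5A): reg=0x48
After byte 3 (0x97): reg=0x13
After byte 4 (0xBF): reg=0x4D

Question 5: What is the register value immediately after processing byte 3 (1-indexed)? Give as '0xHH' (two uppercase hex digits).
After byte 1 (0x77): reg=0x42
After byte 2 (0x5A): reg=0x48
After byte 3 (0x97): reg=0x13

Answer: 0x13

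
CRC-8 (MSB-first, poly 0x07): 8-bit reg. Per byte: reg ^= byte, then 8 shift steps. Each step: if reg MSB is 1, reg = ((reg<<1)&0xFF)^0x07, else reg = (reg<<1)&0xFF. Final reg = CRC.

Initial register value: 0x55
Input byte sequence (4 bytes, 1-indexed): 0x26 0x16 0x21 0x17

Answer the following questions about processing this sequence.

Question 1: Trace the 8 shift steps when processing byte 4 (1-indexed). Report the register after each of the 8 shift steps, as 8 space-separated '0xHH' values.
After byte 1 (0x26): reg=0x5E
After byte 2 (0x16): reg=0xFF
After byte 3 (0x21): reg=0x14
Register before byte 4: 0x14
After XOR with byte 0x17: 0x03

Answer: 0x06 0x0C 0x18 0x30 0x60 0xC0 0x87 0x09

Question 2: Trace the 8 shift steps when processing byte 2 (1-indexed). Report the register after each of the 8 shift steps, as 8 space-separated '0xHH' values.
Answer: 0x90 0x27 0x4E 0x9C 0x3F 0x7E 0xFC 0xFF

Derivation:
After byte 1 (0x26): reg=0x5E
Register before byte 2: 0x5E
After XOR with byte 0x16: 0x48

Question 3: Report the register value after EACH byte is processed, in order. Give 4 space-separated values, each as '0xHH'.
0x5E 0xFF 0x14 0x09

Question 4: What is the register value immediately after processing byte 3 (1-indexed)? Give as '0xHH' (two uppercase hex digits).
Answer: 0x14

Derivation:
After byte 1 (0x26): reg=0x5E
After byte 2 (0x16): reg=0xFF
After byte 3 (0x21): reg=0x14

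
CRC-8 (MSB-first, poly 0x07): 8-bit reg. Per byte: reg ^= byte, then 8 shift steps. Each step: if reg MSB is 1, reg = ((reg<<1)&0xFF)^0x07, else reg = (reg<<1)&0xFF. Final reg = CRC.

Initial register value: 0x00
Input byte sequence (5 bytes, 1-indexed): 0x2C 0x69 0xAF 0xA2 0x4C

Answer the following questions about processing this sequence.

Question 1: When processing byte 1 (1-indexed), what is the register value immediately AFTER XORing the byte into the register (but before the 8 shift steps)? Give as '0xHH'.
Answer: 0x2C

Derivation:
Register before byte 1: 0x00
Byte 1: 0x2C
0x00 XOR 0x2C = 0x2C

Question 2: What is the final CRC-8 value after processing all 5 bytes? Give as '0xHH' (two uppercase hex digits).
Answer: 0xDF

Derivation:
After byte 1 (0x2C): reg=0xC4
After byte 2 (0x69): reg=0x4A
After byte 3 (0xAF): reg=0xB5
After byte 4 (0xA2): reg=0x65
After byte 5 (0x4C): reg=0xDF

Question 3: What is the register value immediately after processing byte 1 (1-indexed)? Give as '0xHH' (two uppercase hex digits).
Answer: 0xC4

Derivation:
After byte 1 (0x2C): reg=0xC4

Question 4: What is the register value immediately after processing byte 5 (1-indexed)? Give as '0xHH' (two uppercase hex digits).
After byte 1 (0x2C): reg=0xC4
After byte 2 (0x69): reg=0x4A
After byte 3 (0xAF): reg=0xB5
After byte 4 (0xA2): reg=0x65
After byte 5 (0x4C): reg=0xDF

Answer: 0xDF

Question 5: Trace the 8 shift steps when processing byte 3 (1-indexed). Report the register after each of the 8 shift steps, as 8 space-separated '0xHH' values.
After byte 1 (0x2C): reg=0xC4
After byte 2 (0x69): reg=0x4A
Register before byte 3: 0x4A
After XOR with byte 0xAF: 0xE5

Answer: 0xCD 0x9D 0x3D 0x7A 0xF4 0xEF 0xD9 0xB5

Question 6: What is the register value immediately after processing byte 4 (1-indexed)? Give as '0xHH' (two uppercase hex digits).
Answer: 0x65

Derivation:
After byte 1 (0x2C): reg=0xC4
After byte 2 (0x69): reg=0x4A
After byte 3 (0xAF): reg=0xB5
After byte 4 (0xA2): reg=0x65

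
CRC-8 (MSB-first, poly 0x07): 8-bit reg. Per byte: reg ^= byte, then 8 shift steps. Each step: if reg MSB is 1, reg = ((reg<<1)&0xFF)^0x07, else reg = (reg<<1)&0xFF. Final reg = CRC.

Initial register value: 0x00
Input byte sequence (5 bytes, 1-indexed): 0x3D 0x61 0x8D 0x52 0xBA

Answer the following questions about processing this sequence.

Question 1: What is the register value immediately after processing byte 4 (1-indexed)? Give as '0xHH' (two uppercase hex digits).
Answer: 0x1F

Derivation:
After byte 1 (0x3D): reg=0xB3
After byte 2 (0x61): reg=0x30
After byte 3 (0x8D): reg=0x3A
After byte 4 (0x52): reg=0x1F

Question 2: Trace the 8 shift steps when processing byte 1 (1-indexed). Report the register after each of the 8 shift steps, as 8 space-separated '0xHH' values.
Answer: 0x7A 0xF4 0xEF 0xD9 0xB5 0x6D 0xDA 0xB3

Derivation:
Register before byte 1: 0x00
After XOR with byte 0x3D: 0x3D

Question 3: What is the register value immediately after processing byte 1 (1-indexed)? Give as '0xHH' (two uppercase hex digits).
Answer: 0xB3

Derivation:
After byte 1 (0x3D): reg=0xB3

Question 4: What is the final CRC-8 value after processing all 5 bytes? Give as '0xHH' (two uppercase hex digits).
Answer: 0x72

Derivation:
After byte 1 (0x3D): reg=0xB3
After byte 2 (0x61): reg=0x30
After byte 3 (0x8D): reg=0x3A
After byte 4 (0x52): reg=0x1F
After byte 5 (0xBA): reg=0x72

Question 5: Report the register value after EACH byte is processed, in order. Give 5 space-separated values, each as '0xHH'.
0xB3 0x30 0x3A 0x1F 0x72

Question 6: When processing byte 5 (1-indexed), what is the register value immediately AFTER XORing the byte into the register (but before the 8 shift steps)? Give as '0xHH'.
Register before byte 5: 0x1F
Byte 5: 0xBA
0x1F XOR 0xBA = 0xA5

Answer: 0xA5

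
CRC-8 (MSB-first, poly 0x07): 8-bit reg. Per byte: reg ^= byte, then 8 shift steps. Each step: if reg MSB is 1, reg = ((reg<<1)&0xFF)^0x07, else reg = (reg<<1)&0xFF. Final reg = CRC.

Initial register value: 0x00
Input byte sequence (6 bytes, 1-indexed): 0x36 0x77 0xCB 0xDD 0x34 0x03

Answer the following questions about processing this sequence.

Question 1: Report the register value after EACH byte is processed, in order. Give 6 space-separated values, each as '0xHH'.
0x82 0xC5 0x2A 0xCB 0xF3 0xDE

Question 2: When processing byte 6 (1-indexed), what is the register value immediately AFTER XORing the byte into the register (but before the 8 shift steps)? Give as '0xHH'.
Answer: 0xF0

Derivation:
Register before byte 6: 0xF3
Byte 6: 0x03
0xF3 XOR 0x03 = 0xF0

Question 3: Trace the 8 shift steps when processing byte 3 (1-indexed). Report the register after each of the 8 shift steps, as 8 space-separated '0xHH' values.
After byte 1 (0x36): reg=0x82
After byte 2 (0x77): reg=0xC5
Register before byte 3: 0xC5
After XOR with byte 0xCB: 0x0E

Answer: 0x1C 0x38 0x70 0xE0 0xC7 0x89 0x15 0x2A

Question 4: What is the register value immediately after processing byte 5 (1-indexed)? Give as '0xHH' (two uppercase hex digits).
After byte 1 (0x36): reg=0x82
After byte 2 (0x77): reg=0xC5
After byte 3 (0xCB): reg=0x2A
After byte 4 (0xDD): reg=0xCB
After byte 5 (0x34): reg=0xF3

Answer: 0xF3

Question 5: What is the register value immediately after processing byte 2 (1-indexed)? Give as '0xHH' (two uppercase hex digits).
After byte 1 (0x36): reg=0x82
After byte 2 (0x77): reg=0xC5

Answer: 0xC5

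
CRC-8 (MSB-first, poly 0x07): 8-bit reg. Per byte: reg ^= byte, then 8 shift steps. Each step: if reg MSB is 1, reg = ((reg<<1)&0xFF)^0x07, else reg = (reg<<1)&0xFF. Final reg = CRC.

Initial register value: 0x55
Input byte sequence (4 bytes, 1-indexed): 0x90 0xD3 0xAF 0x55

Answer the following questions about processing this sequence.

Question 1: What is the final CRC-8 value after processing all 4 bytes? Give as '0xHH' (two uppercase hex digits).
Answer: 0x01

Derivation:
After byte 1 (0x90): reg=0x55
After byte 2 (0xD3): reg=0x9B
After byte 3 (0xAF): reg=0x8C
After byte 4 (0x55): reg=0x01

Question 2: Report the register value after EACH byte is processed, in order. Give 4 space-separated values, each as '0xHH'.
0x55 0x9B 0x8C 0x01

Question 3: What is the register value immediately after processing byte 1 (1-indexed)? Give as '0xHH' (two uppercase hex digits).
Answer: 0x55

Derivation:
After byte 1 (0x90): reg=0x55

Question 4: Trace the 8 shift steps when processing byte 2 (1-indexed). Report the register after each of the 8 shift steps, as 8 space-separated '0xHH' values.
After byte 1 (0x90): reg=0x55
Register before byte 2: 0x55
After XOR with byte 0xD3: 0x86

Answer: 0x0B 0x16 0x2C 0x58 0xB0 0x67 0xCE 0x9B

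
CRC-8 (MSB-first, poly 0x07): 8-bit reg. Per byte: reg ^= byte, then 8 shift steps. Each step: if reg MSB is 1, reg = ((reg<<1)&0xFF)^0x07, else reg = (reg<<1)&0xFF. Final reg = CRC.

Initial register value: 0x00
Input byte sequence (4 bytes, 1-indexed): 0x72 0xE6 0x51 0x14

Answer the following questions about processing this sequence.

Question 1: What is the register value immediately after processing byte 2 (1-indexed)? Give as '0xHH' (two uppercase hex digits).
Answer: 0x34

Derivation:
After byte 1 (0x72): reg=0x59
After byte 2 (0xE6): reg=0x34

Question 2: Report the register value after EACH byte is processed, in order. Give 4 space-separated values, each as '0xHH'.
0x59 0x34 0x3C 0xD8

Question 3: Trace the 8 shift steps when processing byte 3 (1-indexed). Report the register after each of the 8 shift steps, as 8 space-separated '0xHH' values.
Answer: 0xCA 0x93 0x21 0x42 0x84 0x0F 0x1E 0x3C

Derivation:
After byte 1 (0x72): reg=0x59
After byte 2 (0xE6): reg=0x34
Register before byte 3: 0x34
After XOR with byte 0x51: 0x65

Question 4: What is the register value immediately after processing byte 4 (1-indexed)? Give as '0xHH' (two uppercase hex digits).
Answer: 0xD8

Derivation:
After byte 1 (0x72): reg=0x59
After byte 2 (0xE6): reg=0x34
After byte 3 (0x51): reg=0x3C
After byte 4 (0x14): reg=0xD8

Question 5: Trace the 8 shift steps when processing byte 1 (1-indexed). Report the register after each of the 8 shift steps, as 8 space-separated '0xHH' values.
Register before byte 1: 0x00
After XOR with byte 0x72: 0x72

Answer: 0xE4 0xCF 0x99 0x35 0x6A 0xD4 0xAF 0x59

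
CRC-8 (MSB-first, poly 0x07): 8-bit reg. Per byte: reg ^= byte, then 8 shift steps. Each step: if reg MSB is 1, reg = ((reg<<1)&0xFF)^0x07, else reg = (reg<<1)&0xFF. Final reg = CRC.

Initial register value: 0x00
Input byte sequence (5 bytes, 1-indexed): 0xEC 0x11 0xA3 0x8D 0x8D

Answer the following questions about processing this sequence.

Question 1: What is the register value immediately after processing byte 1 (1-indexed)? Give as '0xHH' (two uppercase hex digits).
Answer: 0x8A

Derivation:
After byte 1 (0xEC): reg=0x8A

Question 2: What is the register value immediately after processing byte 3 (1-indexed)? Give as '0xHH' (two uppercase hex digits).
Answer: 0x16

Derivation:
After byte 1 (0xEC): reg=0x8A
After byte 2 (0x11): reg=0xC8
After byte 3 (0xA3): reg=0x16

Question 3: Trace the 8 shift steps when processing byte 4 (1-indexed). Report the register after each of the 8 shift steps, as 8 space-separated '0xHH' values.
Answer: 0x31 0x62 0xC4 0x8F 0x19 0x32 0x64 0xC8

Derivation:
After byte 1 (0xEC): reg=0x8A
After byte 2 (0x11): reg=0xC8
After byte 3 (0xA3): reg=0x16
Register before byte 4: 0x16
After XOR with byte 0x8D: 0x9B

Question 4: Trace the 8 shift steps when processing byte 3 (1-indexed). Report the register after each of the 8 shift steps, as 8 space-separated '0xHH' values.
Answer: 0xD6 0xAB 0x51 0xA2 0x43 0x86 0x0B 0x16

Derivation:
After byte 1 (0xEC): reg=0x8A
After byte 2 (0x11): reg=0xC8
Register before byte 3: 0xC8
After XOR with byte 0xA3: 0x6B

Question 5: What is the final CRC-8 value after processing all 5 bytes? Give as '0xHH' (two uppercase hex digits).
Answer: 0xDC

Derivation:
After byte 1 (0xEC): reg=0x8A
After byte 2 (0x11): reg=0xC8
After byte 3 (0xA3): reg=0x16
After byte 4 (0x8D): reg=0xC8
After byte 5 (0x8D): reg=0xDC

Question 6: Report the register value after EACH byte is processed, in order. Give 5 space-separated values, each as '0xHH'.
0x8A 0xC8 0x16 0xC8 0xDC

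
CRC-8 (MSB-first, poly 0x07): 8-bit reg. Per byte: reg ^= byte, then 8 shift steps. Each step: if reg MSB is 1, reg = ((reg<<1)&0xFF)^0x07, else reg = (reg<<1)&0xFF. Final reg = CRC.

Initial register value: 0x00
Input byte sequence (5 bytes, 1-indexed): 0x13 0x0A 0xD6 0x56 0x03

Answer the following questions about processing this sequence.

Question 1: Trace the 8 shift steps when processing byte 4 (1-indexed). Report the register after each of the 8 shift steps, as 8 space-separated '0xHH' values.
Answer: 0xC9 0x95 0x2D 0x5A 0xB4 0x6F 0xDE 0xBB

Derivation:
After byte 1 (0x13): reg=0x79
After byte 2 (0x0A): reg=0x5E
After byte 3 (0xD6): reg=0xB1
Register before byte 4: 0xB1
After XOR with byte 0x56: 0xE7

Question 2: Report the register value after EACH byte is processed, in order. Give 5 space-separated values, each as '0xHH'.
0x79 0x5E 0xB1 0xBB 0x21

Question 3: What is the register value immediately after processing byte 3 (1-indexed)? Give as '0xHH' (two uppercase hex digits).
Answer: 0xB1

Derivation:
After byte 1 (0x13): reg=0x79
After byte 2 (0x0A): reg=0x5E
After byte 3 (0xD6): reg=0xB1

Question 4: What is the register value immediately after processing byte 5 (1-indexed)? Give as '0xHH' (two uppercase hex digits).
After byte 1 (0x13): reg=0x79
After byte 2 (0x0A): reg=0x5E
After byte 3 (0xD6): reg=0xB1
After byte 4 (0x56): reg=0xBB
After byte 5 (0x03): reg=0x21

Answer: 0x21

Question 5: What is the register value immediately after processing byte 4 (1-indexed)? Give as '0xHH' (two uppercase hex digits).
Answer: 0xBB

Derivation:
After byte 1 (0x13): reg=0x79
After byte 2 (0x0A): reg=0x5E
After byte 3 (0xD6): reg=0xB1
After byte 4 (0x56): reg=0xBB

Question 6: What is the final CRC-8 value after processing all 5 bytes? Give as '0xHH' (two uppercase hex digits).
Answer: 0x21

Derivation:
After byte 1 (0x13): reg=0x79
After byte 2 (0x0A): reg=0x5E
After byte 3 (0xD6): reg=0xB1
After byte 4 (0x56): reg=0xBB
After byte 5 (0x03): reg=0x21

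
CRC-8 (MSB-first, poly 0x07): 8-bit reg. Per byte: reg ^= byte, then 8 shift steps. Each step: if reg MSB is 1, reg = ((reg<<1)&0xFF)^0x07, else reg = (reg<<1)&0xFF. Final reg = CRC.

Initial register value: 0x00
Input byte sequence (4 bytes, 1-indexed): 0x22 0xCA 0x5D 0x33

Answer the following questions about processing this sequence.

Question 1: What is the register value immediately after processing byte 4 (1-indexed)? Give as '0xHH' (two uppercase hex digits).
After byte 1 (0x22): reg=0xEE
After byte 2 (0xCA): reg=0xFC
After byte 3 (0x5D): reg=0x6E
After byte 4 (0x33): reg=0x94

Answer: 0x94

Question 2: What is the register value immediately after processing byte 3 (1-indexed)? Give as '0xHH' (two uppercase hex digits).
After byte 1 (0x22): reg=0xEE
After byte 2 (0xCA): reg=0xFC
After byte 3 (0x5D): reg=0x6E

Answer: 0x6E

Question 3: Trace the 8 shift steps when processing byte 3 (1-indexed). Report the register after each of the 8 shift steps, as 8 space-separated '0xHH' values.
After byte 1 (0x22): reg=0xEE
After byte 2 (0xCA): reg=0xFC
Register before byte 3: 0xFC
After XOR with byte 0x5D: 0xA1

Answer: 0x45 0x8A 0x13 0x26 0x4C 0x98 0x37 0x6E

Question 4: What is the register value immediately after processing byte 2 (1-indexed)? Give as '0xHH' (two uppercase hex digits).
After byte 1 (0x22): reg=0xEE
After byte 2 (0xCA): reg=0xFC

Answer: 0xFC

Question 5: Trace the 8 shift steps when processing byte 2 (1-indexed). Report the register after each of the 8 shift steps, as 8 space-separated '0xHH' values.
Answer: 0x48 0x90 0x27 0x4E 0x9C 0x3F 0x7E 0xFC

Derivation:
After byte 1 (0x22): reg=0xEE
Register before byte 2: 0xEE
After XOR with byte 0xCA: 0x24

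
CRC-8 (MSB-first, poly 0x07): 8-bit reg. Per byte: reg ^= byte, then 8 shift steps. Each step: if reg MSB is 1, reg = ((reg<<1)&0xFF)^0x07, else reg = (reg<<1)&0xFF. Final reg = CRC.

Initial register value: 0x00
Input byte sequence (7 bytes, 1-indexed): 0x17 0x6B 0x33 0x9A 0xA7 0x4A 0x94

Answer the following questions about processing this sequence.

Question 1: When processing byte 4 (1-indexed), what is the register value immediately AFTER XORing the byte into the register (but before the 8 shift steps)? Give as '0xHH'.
Register before byte 4: 0x4F
Byte 4: 0x9A
0x4F XOR 0x9A = 0xD5

Answer: 0xD5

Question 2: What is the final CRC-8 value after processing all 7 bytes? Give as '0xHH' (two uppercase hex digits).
After byte 1 (0x17): reg=0x65
After byte 2 (0x6B): reg=0x2A
After byte 3 (0x33): reg=0x4F
After byte 4 (0x9A): reg=0x25
After byte 5 (0xA7): reg=0x87
After byte 6 (0x4A): reg=0x6D
After byte 7 (0x94): reg=0xE1

Answer: 0xE1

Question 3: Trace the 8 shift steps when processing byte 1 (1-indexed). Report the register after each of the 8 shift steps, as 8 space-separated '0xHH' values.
Register before byte 1: 0x00
After XOR with byte 0x17: 0x17

Answer: 0x2E 0x5C 0xB8 0x77 0xEE 0xDB 0xB1 0x65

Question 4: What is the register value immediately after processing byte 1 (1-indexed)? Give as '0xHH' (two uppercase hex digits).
Answer: 0x65

Derivation:
After byte 1 (0x17): reg=0x65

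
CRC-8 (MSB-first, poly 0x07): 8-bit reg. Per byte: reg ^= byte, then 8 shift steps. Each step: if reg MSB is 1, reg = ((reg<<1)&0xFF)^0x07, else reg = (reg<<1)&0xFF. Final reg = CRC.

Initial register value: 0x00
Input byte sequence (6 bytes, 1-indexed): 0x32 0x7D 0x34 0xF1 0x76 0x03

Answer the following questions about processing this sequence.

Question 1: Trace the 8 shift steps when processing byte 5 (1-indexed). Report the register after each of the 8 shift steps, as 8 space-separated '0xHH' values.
Answer: 0xE2 0xC3 0x81 0x05 0x0A 0x14 0x28 0x50

Derivation:
After byte 1 (0x32): reg=0x9E
After byte 2 (0x7D): reg=0xA7
After byte 3 (0x34): reg=0xF0
After byte 4 (0xF1): reg=0x07
Register before byte 5: 0x07
After XOR with byte 0x76: 0x71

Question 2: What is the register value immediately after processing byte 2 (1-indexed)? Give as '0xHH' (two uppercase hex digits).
Answer: 0xA7

Derivation:
After byte 1 (0x32): reg=0x9E
After byte 2 (0x7D): reg=0xA7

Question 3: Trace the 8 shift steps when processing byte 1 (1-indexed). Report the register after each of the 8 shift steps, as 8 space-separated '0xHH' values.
Register before byte 1: 0x00
After XOR with byte 0x32: 0x32

Answer: 0x64 0xC8 0x97 0x29 0x52 0xA4 0x4F 0x9E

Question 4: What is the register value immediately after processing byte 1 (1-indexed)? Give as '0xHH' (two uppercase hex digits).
After byte 1 (0x32): reg=0x9E

Answer: 0x9E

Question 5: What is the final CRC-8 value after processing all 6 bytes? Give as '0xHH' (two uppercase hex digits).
After byte 1 (0x32): reg=0x9E
After byte 2 (0x7D): reg=0xA7
After byte 3 (0x34): reg=0xF0
After byte 4 (0xF1): reg=0x07
After byte 5 (0x76): reg=0x50
After byte 6 (0x03): reg=0xBE

Answer: 0xBE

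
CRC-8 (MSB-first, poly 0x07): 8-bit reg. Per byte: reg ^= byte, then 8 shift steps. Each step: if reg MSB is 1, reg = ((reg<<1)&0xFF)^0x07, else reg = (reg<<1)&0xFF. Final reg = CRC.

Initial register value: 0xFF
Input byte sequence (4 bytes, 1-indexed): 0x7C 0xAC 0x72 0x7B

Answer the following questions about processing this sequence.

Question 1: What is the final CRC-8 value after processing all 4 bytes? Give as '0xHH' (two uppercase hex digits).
Answer: 0x57

Derivation:
After byte 1 (0x7C): reg=0x80
After byte 2 (0xAC): reg=0xC4
After byte 3 (0x72): reg=0x0B
After byte 4 (0x7B): reg=0x57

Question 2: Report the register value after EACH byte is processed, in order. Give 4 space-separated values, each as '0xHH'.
0x80 0xC4 0x0B 0x57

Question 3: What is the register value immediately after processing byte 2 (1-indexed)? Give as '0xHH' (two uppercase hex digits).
After byte 1 (0x7C): reg=0x80
After byte 2 (0xAC): reg=0xC4

Answer: 0xC4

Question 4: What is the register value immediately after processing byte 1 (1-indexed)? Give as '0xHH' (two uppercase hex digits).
Answer: 0x80

Derivation:
After byte 1 (0x7C): reg=0x80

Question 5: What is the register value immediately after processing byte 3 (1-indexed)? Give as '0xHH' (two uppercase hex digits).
Answer: 0x0B

Derivation:
After byte 1 (0x7C): reg=0x80
After byte 2 (0xAC): reg=0xC4
After byte 3 (0x72): reg=0x0B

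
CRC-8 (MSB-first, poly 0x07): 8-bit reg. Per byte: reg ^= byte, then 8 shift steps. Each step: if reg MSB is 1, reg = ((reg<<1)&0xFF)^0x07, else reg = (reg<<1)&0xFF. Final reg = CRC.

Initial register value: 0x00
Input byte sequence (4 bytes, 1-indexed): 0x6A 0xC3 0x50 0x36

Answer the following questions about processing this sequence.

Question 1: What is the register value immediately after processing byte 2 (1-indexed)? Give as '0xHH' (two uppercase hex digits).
After byte 1 (0x6A): reg=0x11
After byte 2 (0xC3): reg=0x30

Answer: 0x30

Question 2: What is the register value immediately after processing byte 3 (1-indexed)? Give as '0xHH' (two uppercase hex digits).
After byte 1 (0x6A): reg=0x11
After byte 2 (0xC3): reg=0x30
After byte 3 (0x50): reg=0x27

Answer: 0x27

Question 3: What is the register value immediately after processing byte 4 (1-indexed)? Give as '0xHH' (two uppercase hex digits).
Answer: 0x77

Derivation:
After byte 1 (0x6A): reg=0x11
After byte 2 (0xC3): reg=0x30
After byte 3 (0x50): reg=0x27
After byte 4 (0x36): reg=0x77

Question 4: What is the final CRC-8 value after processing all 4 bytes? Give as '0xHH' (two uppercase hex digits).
Answer: 0x77

Derivation:
After byte 1 (0x6A): reg=0x11
After byte 2 (0xC3): reg=0x30
After byte 3 (0x50): reg=0x27
After byte 4 (0x36): reg=0x77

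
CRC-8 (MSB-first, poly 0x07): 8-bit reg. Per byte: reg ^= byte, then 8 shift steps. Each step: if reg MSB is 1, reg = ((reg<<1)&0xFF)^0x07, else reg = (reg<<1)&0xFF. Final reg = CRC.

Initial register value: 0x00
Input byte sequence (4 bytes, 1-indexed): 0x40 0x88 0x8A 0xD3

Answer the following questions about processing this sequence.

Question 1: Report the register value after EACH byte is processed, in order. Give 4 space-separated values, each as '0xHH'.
0xC7 0xEA 0x27 0xC2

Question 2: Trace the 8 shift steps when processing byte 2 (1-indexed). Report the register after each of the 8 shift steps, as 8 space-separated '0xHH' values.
Answer: 0x9E 0x3B 0x76 0xEC 0xDF 0xB9 0x75 0xEA

Derivation:
After byte 1 (0x40): reg=0xC7
Register before byte 2: 0xC7
After XOR with byte 0x88: 0x4F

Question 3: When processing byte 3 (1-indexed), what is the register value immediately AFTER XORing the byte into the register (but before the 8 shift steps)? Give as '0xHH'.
Answer: 0x60

Derivation:
Register before byte 3: 0xEA
Byte 3: 0x8A
0xEA XOR 0x8A = 0x60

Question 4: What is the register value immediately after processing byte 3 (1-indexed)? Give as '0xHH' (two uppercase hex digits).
Answer: 0x27

Derivation:
After byte 1 (0x40): reg=0xC7
After byte 2 (0x88): reg=0xEA
After byte 3 (0x8A): reg=0x27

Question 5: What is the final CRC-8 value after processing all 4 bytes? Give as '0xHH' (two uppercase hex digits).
After byte 1 (0x40): reg=0xC7
After byte 2 (0x88): reg=0xEA
After byte 3 (0x8A): reg=0x27
After byte 4 (0xD3): reg=0xC2

Answer: 0xC2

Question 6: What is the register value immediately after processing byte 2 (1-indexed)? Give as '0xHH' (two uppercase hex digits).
After byte 1 (0x40): reg=0xC7
After byte 2 (0x88): reg=0xEA

Answer: 0xEA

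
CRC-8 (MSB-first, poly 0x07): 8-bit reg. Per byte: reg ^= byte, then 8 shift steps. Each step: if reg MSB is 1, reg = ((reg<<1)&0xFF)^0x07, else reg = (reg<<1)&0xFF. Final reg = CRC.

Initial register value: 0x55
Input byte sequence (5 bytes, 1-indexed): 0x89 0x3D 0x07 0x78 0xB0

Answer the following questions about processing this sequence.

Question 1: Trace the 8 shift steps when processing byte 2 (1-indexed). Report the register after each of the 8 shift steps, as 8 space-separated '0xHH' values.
After byte 1 (0x89): reg=0x1A
Register before byte 2: 0x1A
After XOR with byte 0x3D: 0x27

Answer: 0x4E 0x9C 0x3F 0x7E 0xFC 0xFF 0xF9 0xF5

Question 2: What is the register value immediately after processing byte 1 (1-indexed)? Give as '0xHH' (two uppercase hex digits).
Answer: 0x1A

Derivation:
After byte 1 (0x89): reg=0x1A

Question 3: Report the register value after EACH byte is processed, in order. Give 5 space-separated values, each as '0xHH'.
0x1A 0xF5 0xD0 0x51 0xA9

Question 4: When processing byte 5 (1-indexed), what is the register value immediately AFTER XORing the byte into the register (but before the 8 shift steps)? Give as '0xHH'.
Answer: 0xE1

Derivation:
Register before byte 5: 0x51
Byte 5: 0xB0
0x51 XOR 0xB0 = 0xE1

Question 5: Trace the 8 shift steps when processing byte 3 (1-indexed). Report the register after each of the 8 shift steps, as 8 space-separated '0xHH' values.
After byte 1 (0x89): reg=0x1A
After byte 2 (0x3D): reg=0xF5
Register before byte 3: 0xF5
After XOR with byte 0x07: 0xF2

Answer: 0xE3 0xC1 0x85 0x0D 0x1A 0x34 0x68 0xD0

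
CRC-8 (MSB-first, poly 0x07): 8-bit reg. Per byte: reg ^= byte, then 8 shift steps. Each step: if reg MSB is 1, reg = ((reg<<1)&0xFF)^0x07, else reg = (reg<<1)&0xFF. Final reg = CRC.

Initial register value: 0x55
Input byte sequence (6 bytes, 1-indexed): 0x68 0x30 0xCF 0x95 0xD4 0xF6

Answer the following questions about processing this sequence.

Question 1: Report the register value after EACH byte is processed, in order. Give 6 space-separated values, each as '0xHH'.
0xB3 0x80 0xEA 0x7A 0x43 0x02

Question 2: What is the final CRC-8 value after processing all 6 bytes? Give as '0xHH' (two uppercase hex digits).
After byte 1 (0x68): reg=0xB3
After byte 2 (0x30): reg=0x80
After byte 3 (0xCF): reg=0xEA
After byte 4 (0x95): reg=0x7A
After byte 5 (0xD4): reg=0x43
After byte 6 (0xF6): reg=0x02

Answer: 0x02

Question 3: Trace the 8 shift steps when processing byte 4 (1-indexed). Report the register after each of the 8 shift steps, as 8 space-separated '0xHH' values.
Answer: 0xFE 0xFB 0xF1 0xE5 0xCD 0x9D 0x3D 0x7A

Derivation:
After byte 1 (0x68): reg=0xB3
After byte 2 (0x30): reg=0x80
After byte 3 (0xCF): reg=0xEA
Register before byte 4: 0xEA
After XOR with byte 0x95: 0x7F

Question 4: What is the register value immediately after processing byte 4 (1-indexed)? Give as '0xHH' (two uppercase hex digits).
Answer: 0x7A

Derivation:
After byte 1 (0x68): reg=0xB3
After byte 2 (0x30): reg=0x80
After byte 3 (0xCF): reg=0xEA
After byte 4 (0x95): reg=0x7A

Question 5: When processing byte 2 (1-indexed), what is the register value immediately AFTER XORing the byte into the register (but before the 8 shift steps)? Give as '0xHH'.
Register before byte 2: 0xB3
Byte 2: 0x30
0xB3 XOR 0x30 = 0x83

Answer: 0x83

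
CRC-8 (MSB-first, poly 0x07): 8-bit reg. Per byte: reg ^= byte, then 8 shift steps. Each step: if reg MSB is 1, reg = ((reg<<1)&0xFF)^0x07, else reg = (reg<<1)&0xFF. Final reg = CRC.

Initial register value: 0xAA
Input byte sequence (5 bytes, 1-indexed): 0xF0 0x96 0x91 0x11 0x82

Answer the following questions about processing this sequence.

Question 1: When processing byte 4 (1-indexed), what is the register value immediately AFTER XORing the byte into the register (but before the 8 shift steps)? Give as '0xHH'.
Answer: 0xD3

Derivation:
Register before byte 4: 0xC2
Byte 4: 0x11
0xC2 XOR 0x11 = 0xD3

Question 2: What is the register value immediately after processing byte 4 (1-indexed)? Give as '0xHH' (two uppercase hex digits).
Answer: 0x37

Derivation:
After byte 1 (0xF0): reg=0x81
After byte 2 (0x96): reg=0x65
After byte 3 (0x91): reg=0xC2
After byte 4 (0x11): reg=0x37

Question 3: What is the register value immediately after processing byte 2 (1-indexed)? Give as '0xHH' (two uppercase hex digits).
After byte 1 (0xF0): reg=0x81
After byte 2 (0x96): reg=0x65

Answer: 0x65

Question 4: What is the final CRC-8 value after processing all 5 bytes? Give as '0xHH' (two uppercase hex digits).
After byte 1 (0xF0): reg=0x81
After byte 2 (0x96): reg=0x65
After byte 3 (0x91): reg=0xC2
After byte 4 (0x11): reg=0x37
After byte 5 (0x82): reg=0x02

Answer: 0x02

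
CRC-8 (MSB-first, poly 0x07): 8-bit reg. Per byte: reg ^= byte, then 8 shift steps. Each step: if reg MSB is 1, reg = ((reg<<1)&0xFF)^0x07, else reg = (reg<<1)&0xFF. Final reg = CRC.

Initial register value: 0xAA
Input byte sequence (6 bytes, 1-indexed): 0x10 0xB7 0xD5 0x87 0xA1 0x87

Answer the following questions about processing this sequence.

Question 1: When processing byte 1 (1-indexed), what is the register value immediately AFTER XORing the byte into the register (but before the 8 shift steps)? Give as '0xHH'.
Register before byte 1: 0xAA
Byte 1: 0x10
0xAA XOR 0x10 = 0xBA

Answer: 0xBA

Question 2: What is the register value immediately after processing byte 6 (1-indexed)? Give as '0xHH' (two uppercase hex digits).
Answer: 0xB3

Derivation:
After byte 1 (0x10): reg=0x2F
After byte 2 (0xB7): reg=0xC1
After byte 3 (0xD5): reg=0x6C
After byte 4 (0x87): reg=0x9F
After byte 5 (0xA1): reg=0xBA
After byte 6 (0x87): reg=0xB3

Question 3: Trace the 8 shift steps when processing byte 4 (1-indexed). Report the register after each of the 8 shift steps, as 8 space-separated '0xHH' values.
After byte 1 (0x10): reg=0x2F
After byte 2 (0xB7): reg=0xC1
After byte 3 (0xD5): reg=0x6C
Register before byte 4: 0x6C
After XOR with byte 0x87: 0xEB

Answer: 0xD1 0xA5 0x4D 0x9A 0x33 0x66 0xCC 0x9F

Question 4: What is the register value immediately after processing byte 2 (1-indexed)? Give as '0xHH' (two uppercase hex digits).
After byte 1 (0x10): reg=0x2F
After byte 2 (0xB7): reg=0xC1

Answer: 0xC1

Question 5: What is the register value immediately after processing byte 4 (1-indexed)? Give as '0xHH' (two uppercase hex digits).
After byte 1 (0x10): reg=0x2F
After byte 2 (0xB7): reg=0xC1
After byte 3 (0xD5): reg=0x6C
After byte 4 (0x87): reg=0x9F

Answer: 0x9F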